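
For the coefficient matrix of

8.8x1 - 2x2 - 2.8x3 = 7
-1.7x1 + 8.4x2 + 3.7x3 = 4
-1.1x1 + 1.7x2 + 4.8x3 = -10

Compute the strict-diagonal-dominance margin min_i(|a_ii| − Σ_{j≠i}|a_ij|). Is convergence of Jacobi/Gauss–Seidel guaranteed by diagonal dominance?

2

row 1: |8.8| − (2+2.8) = 4
row 2: |8.4| − (1.7+3.7) = 3
row 3: |4.8| − (1.1+1.7) = 2
minimum over rows = 2 → strictly diagonally dominant (convergence guaranteed)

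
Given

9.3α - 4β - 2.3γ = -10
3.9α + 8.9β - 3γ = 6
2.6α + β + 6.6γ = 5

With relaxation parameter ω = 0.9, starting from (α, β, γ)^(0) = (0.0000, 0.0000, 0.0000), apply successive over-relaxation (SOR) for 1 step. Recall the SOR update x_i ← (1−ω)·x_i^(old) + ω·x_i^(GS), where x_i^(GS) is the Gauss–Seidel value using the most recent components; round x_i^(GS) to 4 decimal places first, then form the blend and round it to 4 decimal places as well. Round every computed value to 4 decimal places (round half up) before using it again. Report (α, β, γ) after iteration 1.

(-0.9678, 0.9884, 0.8902)

Iteration 1:
  α: GS value = (-10 - (-4)·0.0000 - (-2.3)·0.0000) / (9.3) = -1.0753;  α ← (1−ω)·0.0000 + ω·-1.0753 = -0.9678
  β: GS value = (6 - (3.9)·-0.9678 - (-3)·0.0000) / (8.9) = 1.0982;  β ← (1−ω)·0.0000 + ω·1.0982 = 0.9884
  γ: GS value = (5 - (2.6)·-0.9678 - (1)·0.9884) / (6.6) = 0.9891;  γ ← (1−ω)·0.0000 + ω·0.9891 = 0.8902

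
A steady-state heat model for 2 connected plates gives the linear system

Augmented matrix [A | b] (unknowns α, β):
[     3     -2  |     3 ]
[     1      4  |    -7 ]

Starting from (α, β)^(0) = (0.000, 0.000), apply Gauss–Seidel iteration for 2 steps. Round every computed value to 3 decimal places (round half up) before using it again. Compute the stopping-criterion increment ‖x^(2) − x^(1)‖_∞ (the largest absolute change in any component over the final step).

1.333

Iteration 1:
  α = (3 - (-2)·0.000) / (3) = 1.000
  β = (-7 - (1)·1.000) / (4) = -2.000
Iteration 2:
  α = (3 - (-2)·-2.000) / (3) = -0.333
  β = (-7 - (1)·-0.333) / (4) = -1.667
Change: (-1.333, 0.333) → max |·| = 1.333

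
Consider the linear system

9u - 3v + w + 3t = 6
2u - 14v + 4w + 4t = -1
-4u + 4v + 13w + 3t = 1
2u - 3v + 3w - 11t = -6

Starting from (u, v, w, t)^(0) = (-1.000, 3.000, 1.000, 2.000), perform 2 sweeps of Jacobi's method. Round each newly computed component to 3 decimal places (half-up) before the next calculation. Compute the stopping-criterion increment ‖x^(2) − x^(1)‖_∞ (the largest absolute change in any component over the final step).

1.766

Iteration 1:
  u = (6 - (-3)·3.000 - (1)·1.000 - (3)·2.000) / (9) = 0.889
  v = (-1 - (2)·-1.000 - (4)·1.000 - (4)·2.000) / (-14) = 0.786
  w = (1 - (-4)·-1.000 - (4)·3.000 - (3)·2.000) / (13) = -1.615
  t = (-6 - (2)·-1.000 - (-3)·3.000 - (3)·1.000) / (-11) = -0.182
Iteration 2:
  u = (6 - (-3)·0.786 - (1)·-1.615 - (3)·-0.182) / (9) = 1.169
  v = (-1 - (2)·0.889 - (4)·-1.615 - (4)·-0.182) / (-14) = -0.315
  w = (1 - (-4)·0.889 - (4)·0.786 - (3)·-0.182) / (13) = 0.151
  t = (-6 - (2)·0.889 - (-3)·0.786 - (3)·-1.615) / (-11) = 0.052
Change: (0.280, -1.101, 1.766, 0.234) → max |·| = 1.766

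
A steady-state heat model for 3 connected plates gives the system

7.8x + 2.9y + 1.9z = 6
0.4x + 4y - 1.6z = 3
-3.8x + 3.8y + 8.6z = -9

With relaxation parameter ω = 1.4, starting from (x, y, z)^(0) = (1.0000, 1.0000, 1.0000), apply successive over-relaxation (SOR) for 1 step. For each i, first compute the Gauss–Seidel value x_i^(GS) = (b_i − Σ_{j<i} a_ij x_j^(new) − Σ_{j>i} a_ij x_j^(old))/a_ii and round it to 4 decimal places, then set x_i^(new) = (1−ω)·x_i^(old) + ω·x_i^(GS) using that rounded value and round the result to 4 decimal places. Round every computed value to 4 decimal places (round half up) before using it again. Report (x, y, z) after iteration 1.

Iteration 1:
  x: GS value = (6 - (2.9)·1.0000 - (1.9)·1.0000) / (7.8) = 0.1538;  x ← (1−ω)·1.0000 + ω·0.1538 = -0.1847
  y: GS value = (3 - (0.4)·-0.1847 - (-1.6)·1.0000) / (4) = 1.1685;  y ← (1−ω)·1.0000 + ω·1.1685 = 1.2359
  z: GS value = (-9 - (-3.8)·-0.1847 - (3.8)·1.2359) / (8.6) = -1.6742;  z ← (1−ω)·1.0000 + ω·-1.6742 = -2.7439

(-0.1847, 1.2359, -2.7439)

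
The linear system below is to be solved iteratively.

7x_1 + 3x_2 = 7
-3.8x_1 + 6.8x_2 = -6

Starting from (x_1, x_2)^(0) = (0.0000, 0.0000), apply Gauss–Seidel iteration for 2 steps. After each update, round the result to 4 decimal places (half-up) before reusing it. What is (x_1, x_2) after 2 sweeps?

Iteration 1:
  x_1 = (7 - (3)·0.0000) / (7) = 1.0000
  x_2 = (-6 - (-3.8)·1.0000) / (6.8) = -0.3235
Iteration 2:
  x_1 = (7 - (3)·-0.3235) / (7) = 1.1386
  x_2 = (-6 - (-3.8)·1.1386) / (6.8) = -0.2461

(1.1386, -0.2461)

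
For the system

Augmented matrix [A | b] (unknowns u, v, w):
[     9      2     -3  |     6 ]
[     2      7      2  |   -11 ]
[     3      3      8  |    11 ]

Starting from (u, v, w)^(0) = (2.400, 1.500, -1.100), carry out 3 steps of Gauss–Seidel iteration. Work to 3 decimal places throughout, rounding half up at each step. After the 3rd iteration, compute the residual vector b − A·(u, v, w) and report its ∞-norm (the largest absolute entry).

Iteration 1:
  u = (6 - (2)·1.500 - (-3)·-1.100) / (9) = -0.033
  v = (-11 - (2)·-0.033 - (2)·-1.100) / (7) = -1.248
  w = (11 - (3)·-0.033 - (3)·-1.248) / (8) = 1.855
Iteration 2:
  u = (6 - (2)·-1.248 - (-3)·1.855) / (9) = 1.562
  v = (-11 - (2)·1.562 - (2)·1.855) / (7) = -2.548
  w = (11 - (3)·1.562 - (3)·-2.548) / (8) = 1.745
Iteration 3:
  u = (6 - (2)·-2.548 - (-3)·1.745) / (9) = 1.815
  v = (-11 - (2)·1.815 - (2)·1.745) / (7) = -2.589
  w = (11 - (3)·1.815 - (3)·-2.589) / (8) = 1.665
Residual b − A·x = (-0.162, 0.163, 0.002); ∞-norm = 0.163

0.163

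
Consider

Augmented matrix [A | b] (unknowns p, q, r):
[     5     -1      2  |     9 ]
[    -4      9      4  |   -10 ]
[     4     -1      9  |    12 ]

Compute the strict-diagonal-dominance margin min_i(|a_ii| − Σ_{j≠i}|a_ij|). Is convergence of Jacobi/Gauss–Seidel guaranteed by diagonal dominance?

row 1: |5| − (1+2) = 2
row 2: |9| − (4+4) = 1
row 3: |9| − (4+1) = 4
minimum over rows = 1 → strictly diagonally dominant (convergence guaranteed)

1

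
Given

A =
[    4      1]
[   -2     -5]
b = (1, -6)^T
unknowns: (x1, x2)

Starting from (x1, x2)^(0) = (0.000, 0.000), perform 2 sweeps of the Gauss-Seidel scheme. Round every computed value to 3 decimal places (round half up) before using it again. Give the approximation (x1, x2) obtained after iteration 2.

(-0.025, 1.210)

Iteration 1:
  x1 = (1 - (1)·0.000) / (4) = 0.250
  x2 = (-6 - (-2)·0.250) / (-5) = 1.100
Iteration 2:
  x1 = (1 - (1)·1.100) / (4) = -0.025
  x2 = (-6 - (-2)·-0.025) / (-5) = 1.210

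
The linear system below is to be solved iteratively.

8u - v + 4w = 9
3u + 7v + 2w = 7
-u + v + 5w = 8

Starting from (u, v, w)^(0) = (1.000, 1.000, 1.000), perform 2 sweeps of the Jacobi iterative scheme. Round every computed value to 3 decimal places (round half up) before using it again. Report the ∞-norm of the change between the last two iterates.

Iteration 1:
  u = (9 - (-1)·1.000 - (4)·1.000) / (8) = 0.750
  v = (7 - (3)·1.000 - (2)·1.000) / (7) = 0.286
  w = (8 - (-1)·1.000 - (1)·1.000) / (5) = 1.600
Iteration 2:
  u = (9 - (-1)·0.286 - (4)·1.600) / (8) = 0.361
  v = (7 - (3)·0.750 - (2)·1.600) / (7) = 0.221
  w = (8 - (-1)·0.750 - (1)·0.286) / (5) = 1.693
Change: (-0.389, -0.065, 0.093) → max |·| = 0.389

0.389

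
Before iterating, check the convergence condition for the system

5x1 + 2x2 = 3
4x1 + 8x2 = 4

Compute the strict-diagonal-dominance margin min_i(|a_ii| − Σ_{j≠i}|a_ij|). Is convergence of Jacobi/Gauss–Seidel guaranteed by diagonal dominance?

row 1: |5| − (2) = 3
row 2: |8| − (4) = 4
minimum over rows = 3 → strictly diagonally dominant (convergence guaranteed)

3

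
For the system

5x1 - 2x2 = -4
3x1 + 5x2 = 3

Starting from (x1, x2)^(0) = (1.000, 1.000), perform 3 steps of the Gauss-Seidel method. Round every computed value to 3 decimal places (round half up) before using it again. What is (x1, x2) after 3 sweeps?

(-0.449, 0.869)

Iteration 1:
  x1 = (-4 - (-2)·1.000) / (5) = -0.400
  x2 = (3 - (3)·-0.400) / (5) = 0.840
Iteration 2:
  x1 = (-4 - (-2)·0.840) / (5) = -0.464
  x2 = (3 - (3)·-0.464) / (5) = 0.878
Iteration 3:
  x1 = (-4 - (-2)·0.878) / (5) = -0.449
  x2 = (3 - (3)·-0.449) / (5) = 0.869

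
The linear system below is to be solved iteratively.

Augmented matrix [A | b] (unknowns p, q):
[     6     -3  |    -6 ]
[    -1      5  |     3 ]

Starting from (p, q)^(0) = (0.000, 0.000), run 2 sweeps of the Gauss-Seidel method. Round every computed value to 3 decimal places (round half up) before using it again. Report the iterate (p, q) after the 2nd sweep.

(-0.800, 0.440)

Iteration 1:
  p = (-6 - (-3)·0.000) / (6) = -1.000
  q = (3 - (-1)·-1.000) / (5) = 0.400
Iteration 2:
  p = (-6 - (-3)·0.400) / (6) = -0.800
  q = (3 - (-1)·-0.800) / (5) = 0.440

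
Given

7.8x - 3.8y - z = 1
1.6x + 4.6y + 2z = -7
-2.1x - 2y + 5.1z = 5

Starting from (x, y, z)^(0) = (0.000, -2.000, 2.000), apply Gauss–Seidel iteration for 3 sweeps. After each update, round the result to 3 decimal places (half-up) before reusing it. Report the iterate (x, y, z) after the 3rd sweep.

(-0.408, -1.442, 0.247)

Iteration 1:
  x = (1 - (-3.8)·-2.000 - (-1)·2.000) / (7.8) = -0.590
  y = (-7 - (1.6)·-0.590 - (2)·2.000) / (4.6) = -2.186
  z = (5 - (-2.1)·-0.590 - (-2)·-2.186) / (5.1) = -0.120
Iteration 2:
  x = (1 - (-3.8)·-2.186 - (-1)·-0.120) / (7.8) = -0.952
  y = (-7 - (1.6)·-0.952 - (2)·-0.120) / (4.6) = -1.138
  z = (5 - (-2.1)·-0.952 - (-2)·-1.138) / (5.1) = 0.142
Iteration 3:
  x = (1 - (-3.8)·-1.138 - (-1)·0.142) / (7.8) = -0.408
  y = (-7 - (1.6)·-0.408 - (2)·0.142) / (4.6) = -1.442
  z = (5 - (-2.1)·-0.408 - (-2)·-1.442) / (5.1) = 0.247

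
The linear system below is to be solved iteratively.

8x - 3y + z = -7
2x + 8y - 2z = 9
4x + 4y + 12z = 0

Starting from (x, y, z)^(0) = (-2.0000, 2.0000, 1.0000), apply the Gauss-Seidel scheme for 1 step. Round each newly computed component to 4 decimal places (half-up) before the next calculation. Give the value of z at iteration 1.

-0.3958

Iteration 1:
  x = (-7 - (-3)·2.0000 - (1)·1.0000) / (8) = -0.2500
  y = (9 - (2)·-0.2500 - (-2)·1.0000) / (8) = 1.4375
  z = (0 - (4)·-0.2500 - (4)·1.4375) / (12) = -0.3958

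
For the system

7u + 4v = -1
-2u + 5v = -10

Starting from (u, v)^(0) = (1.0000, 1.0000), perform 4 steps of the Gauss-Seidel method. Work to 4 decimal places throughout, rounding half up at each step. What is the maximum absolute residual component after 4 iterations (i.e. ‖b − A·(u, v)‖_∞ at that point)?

0.1570

Iteration 1:
  u = (-1 - (4)·1.0000) / (7) = -0.7143
  v = (-10 - (-2)·-0.7143) / (5) = -2.2857
Iteration 2:
  u = (-1 - (4)·-2.2857) / (7) = 1.1633
  v = (-10 - (-2)·1.1633) / (5) = -1.5347
Iteration 3:
  u = (-1 - (4)·-1.5347) / (7) = 0.7341
  v = (-10 - (-2)·0.7341) / (5) = -1.7064
Iteration 4:
  u = (-1 - (4)·-1.7064) / (7) = 0.8322
  v = (-10 - (-2)·0.8322) / (5) = -1.6671
Residual b − A·x = (-0.1570, -0.0001); ∞-norm = 0.1570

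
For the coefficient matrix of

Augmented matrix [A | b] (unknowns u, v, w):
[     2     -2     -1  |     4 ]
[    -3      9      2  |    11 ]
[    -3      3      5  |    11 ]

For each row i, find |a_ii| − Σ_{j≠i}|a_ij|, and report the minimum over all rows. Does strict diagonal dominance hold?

row 1: |2| − (2+1) = -1
row 2: |9| − (3+2) = 4
row 3: |5| − (3+3) = -1
minimum over rows = -1 → not strictly diagonally dominant

-1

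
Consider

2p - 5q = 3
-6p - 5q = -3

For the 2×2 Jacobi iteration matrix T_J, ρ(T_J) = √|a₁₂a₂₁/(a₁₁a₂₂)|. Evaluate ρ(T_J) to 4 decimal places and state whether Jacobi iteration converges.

1.7321

a₁₂a₂₁/(a₁₁a₂₂) = (-5)·(-6) / ((2)·(-5)) = -3.000000
ρ = √|-3.000000| = √3.000000 = 1.7321
ρ > 1, so Jacobi diverges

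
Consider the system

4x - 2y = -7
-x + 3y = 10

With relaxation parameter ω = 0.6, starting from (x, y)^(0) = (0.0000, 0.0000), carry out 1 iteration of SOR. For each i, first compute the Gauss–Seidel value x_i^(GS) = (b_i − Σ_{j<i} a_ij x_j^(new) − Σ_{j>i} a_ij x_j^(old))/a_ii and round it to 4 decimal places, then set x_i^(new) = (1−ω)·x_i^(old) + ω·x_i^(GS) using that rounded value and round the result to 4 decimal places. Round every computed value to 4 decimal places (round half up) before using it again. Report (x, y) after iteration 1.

(-1.0500, 1.7900)

Iteration 1:
  x: GS value = (-7 - (-2)·0.0000) / (4) = -1.7500;  x ← (1−ω)·0.0000 + ω·-1.7500 = -1.0500
  y: GS value = (10 - (-1)·-1.0500) / (3) = 2.9833;  y ← (1−ω)·0.0000 + ω·2.9833 = 1.7900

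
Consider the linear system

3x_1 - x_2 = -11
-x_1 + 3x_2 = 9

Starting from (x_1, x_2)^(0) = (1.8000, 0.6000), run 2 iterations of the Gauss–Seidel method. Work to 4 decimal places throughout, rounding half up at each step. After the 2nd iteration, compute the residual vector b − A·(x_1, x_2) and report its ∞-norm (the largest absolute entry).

0.1384

Iteration 1:
  x_1 = (-11 - (-1)·0.6000) / (3) = -3.4667
  x_2 = (9 - (-1)·-3.4667) / (3) = 1.8444
Iteration 2:
  x_1 = (-11 - (-1)·1.8444) / (3) = -3.0519
  x_2 = (9 - (-1)·-3.0519) / (3) = 1.9827
Residual b − A·x = (0.1384, 0.0000); ∞-norm = 0.1384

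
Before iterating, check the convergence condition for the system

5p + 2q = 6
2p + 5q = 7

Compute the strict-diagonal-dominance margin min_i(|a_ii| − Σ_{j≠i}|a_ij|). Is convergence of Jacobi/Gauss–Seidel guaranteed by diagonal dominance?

3

row 1: |5| − (2) = 3
row 2: |5| − (2) = 3
minimum over rows = 3 → strictly diagonally dominant (convergence guaranteed)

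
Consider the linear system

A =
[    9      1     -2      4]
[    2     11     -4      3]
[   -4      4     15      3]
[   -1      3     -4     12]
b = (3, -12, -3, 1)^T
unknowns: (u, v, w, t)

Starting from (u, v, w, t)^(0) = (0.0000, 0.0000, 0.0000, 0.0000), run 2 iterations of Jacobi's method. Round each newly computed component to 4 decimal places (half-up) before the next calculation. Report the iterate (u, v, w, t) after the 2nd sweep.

(0.3731, -1.2470, 0.1631, 0.3172)

Iteration 1:
  u = (3 - (1)·0.0000 - (-2)·0.0000 - (4)·0.0000) / (9) = 0.3333
  v = (-12 - (2)·0.0000 - (-4)·0.0000 - (3)·0.0000) / (11) = -1.0909
  w = (-3 - (-4)·0.0000 - (4)·0.0000 - (3)·0.0000) / (15) = -0.2000
  t = (1 - (-1)·0.0000 - (3)·0.0000 - (-4)·0.0000) / (12) = 0.0833
Iteration 2:
  u = (3 - (1)·-1.0909 - (-2)·-0.2000 - (4)·0.0833) / (9) = 0.3731
  v = (-12 - (2)·0.3333 - (-4)·-0.2000 - (3)·0.0833) / (11) = -1.2470
  w = (-3 - (-4)·0.3333 - (4)·-1.0909 - (3)·0.0833) / (15) = 0.1631
  t = (1 - (-1)·0.3333 - (3)·-1.0909 - (-4)·-0.2000) / (12) = 0.3172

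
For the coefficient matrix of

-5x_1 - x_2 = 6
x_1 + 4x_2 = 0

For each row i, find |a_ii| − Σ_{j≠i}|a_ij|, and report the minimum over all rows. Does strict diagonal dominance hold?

row 1: |-5| − (1) = 4
row 2: |4| − (1) = 3
minimum over rows = 3 → strictly diagonally dominant (convergence guaranteed)

3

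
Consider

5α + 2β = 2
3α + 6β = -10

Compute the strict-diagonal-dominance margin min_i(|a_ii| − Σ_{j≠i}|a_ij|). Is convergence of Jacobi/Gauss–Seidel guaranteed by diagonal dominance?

3

row 1: |5| − (2) = 3
row 2: |6| − (3) = 3
minimum over rows = 3 → strictly diagonally dominant (convergence guaranteed)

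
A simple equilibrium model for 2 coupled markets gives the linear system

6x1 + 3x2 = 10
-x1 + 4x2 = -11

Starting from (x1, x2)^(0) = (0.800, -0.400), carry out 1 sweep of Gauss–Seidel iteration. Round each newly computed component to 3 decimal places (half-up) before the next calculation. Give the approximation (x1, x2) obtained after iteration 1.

Iteration 1:
  x1 = (10 - (3)·-0.400) / (6) = 1.867
  x2 = (-11 - (-1)·1.867) / (4) = -2.283

(1.867, -2.283)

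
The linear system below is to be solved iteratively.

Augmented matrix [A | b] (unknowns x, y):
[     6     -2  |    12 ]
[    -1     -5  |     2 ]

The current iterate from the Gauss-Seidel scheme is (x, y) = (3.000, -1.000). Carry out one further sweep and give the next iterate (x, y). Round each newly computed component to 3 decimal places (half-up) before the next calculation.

(1.667, -0.733)

One sweep:
  x = (12 - (-2)·-1.000) / (6) = 1.667
  y = (2 - (-1)·1.667) / (-5) = -0.733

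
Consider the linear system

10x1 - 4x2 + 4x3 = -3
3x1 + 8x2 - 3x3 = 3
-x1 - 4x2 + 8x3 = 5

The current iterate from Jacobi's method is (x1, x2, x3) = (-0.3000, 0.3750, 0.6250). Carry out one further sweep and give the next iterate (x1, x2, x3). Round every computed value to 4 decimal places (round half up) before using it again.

(-0.4000, 0.7219, 0.7750)

One sweep:
  x1 = (-3 - (-4)·0.3750 - (4)·0.6250) / (10) = -0.4000
  x2 = (3 - (3)·-0.3000 - (-3)·0.6250) / (8) = 0.7219
  x3 = (5 - (-1)·-0.3000 - (-4)·0.3750) / (8) = 0.7750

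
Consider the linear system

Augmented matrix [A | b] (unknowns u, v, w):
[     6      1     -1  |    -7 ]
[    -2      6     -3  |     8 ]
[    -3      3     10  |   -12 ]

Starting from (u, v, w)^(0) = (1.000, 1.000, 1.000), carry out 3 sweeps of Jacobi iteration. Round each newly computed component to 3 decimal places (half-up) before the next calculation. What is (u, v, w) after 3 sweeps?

(-1.591, -0.343, -1.822)

Iteration 1:
  u = (-7 - (1)·1.000 - (-1)·1.000) / (6) = -1.167
  v = (8 - (-2)·1.000 - (-3)·1.000) / (6) = 2.167
  w = (-12 - (-3)·1.000 - (3)·1.000) / (10) = -1.200
Iteration 2:
  u = (-7 - (1)·2.167 - (-1)·-1.200) / (6) = -1.728
  v = (8 - (-2)·-1.167 - (-3)·-1.200) / (6) = 0.344
  w = (-12 - (-3)·-1.167 - (3)·2.167) / (10) = -2.200
Iteration 3:
  u = (-7 - (1)·0.344 - (-1)·-2.200) / (6) = -1.591
  v = (8 - (-2)·-1.728 - (-3)·-2.200) / (6) = -0.343
  w = (-12 - (-3)·-1.728 - (3)·0.344) / (10) = -1.822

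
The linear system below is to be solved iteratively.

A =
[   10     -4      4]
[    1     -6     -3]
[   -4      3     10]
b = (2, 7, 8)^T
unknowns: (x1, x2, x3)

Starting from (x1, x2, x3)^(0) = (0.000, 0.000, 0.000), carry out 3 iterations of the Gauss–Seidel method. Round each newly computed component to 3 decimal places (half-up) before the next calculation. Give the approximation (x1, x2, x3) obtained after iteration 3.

Iteration 1:
  x1 = (2 - (-4)·0.000 - (4)·0.000) / (10) = 0.200
  x2 = (7 - (1)·0.200 - (-3)·0.000) / (-6) = -1.133
  x3 = (8 - (-4)·0.200 - (3)·-1.133) / (10) = 1.220
Iteration 2:
  x1 = (2 - (-4)·-1.133 - (4)·1.220) / (10) = -0.741
  x2 = (7 - (1)·-0.741 - (-3)·1.220) / (-6) = -1.900
  x3 = (8 - (-4)·-0.741 - (3)·-1.900) / (10) = 1.074
Iteration 3:
  x1 = (2 - (-4)·-1.900 - (4)·1.074) / (10) = -0.990
  x2 = (7 - (1)·-0.990 - (-3)·1.074) / (-6) = -1.869
  x3 = (8 - (-4)·-0.990 - (3)·-1.869) / (10) = 0.965

(-0.990, -1.869, 0.965)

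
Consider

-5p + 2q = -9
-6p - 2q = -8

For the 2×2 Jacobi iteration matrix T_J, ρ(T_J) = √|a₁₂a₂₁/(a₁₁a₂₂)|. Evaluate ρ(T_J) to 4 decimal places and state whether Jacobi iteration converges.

1.0954

a₁₂a₂₁/(a₁₁a₂₂) = (2)·(-6) / ((-5)·(-2)) = -1.200000
ρ = √|-1.200000| = √1.200000 = 1.0954
ρ > 1, so Jacobi diverges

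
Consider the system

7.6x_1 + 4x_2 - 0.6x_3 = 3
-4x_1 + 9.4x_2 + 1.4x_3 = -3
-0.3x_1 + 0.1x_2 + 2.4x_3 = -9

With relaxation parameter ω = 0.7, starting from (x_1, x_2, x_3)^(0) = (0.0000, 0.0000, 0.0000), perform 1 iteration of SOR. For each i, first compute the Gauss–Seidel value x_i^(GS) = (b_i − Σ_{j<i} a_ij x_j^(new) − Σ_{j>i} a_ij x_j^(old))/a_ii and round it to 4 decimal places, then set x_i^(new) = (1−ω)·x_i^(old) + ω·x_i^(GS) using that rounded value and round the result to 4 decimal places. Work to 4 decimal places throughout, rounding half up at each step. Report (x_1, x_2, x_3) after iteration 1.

Iteration 1:
  x_1: GS value = (3 - (4)·0.0000 - (-0.6)·0.0000) / (7.6) = 0.3947;  x_1 ← (1−ω)·0.0000 + ω·0.3947 = 0.2763
  x_2: GS value = (-3 - (-4)·0.2763 - (1.4)·0.0000) / (9.4) = -0.2016;  x_2 ← (1−ω)·0.0000 + ω·-0.2016 = -0.1411
  x_3: GS value = (-9 - (-0.3)·0.2763 - (0.1)·-0.1411) / (2.4) = -3.7096;  x_3 ← (1−ω)·0.0000 + ω·-3.7096 = -2.5967

(0.2763, -0.1411, -2.5967)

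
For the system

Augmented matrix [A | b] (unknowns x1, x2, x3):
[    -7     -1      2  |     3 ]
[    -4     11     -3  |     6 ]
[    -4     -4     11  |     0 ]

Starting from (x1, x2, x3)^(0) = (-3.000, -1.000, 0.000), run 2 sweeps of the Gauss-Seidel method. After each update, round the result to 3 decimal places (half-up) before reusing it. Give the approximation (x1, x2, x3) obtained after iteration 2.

(-0.476, 0.388, -0.032)

Iteration 1:
  x1 = (3 - (-1)·-1.000 - (2)·0.000) / (-7) = -0.286
  x2 = (6 - (-4)·-0.286 - (-3)·0.000) / (11) = 0.441
  x3 = (0 - (-4)·-0.286 - (-4)·0.441) / (11) = 0.056
Iteration 2:
  x1 = (3 - (-1)·0.441 - (2)·0.056) / (-7) = -0.476
  x2 = (6 - (-4)·-0.476 - (-3)·0.056) / (11) = 0.388
  x3 = (0 - (-4)·-0.476 - (-4)·0.388) / (11) = -0.032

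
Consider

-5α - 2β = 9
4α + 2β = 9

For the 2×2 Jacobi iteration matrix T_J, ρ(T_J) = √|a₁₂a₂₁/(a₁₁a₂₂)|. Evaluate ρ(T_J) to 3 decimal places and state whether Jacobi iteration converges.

0.894

a₁₂a₂₁/(a₁₁a₂₂) = (-2)·(4) / ((-5)·(2)) = 0.800000
ρ = √|0.800000| = √0.800000 = 0.894
ρ < 1, so Jacobi converges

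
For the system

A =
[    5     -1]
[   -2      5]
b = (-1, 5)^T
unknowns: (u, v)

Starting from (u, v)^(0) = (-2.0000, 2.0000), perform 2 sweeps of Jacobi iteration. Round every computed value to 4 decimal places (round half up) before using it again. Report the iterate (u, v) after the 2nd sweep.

Iteration 1:
  u = (-1 - (-1)·2.0000) / (5) = 0.2000
  v = (5 - (-2)·-2.0000) / (5) = 0.2000
Iteration 2:
  u = (-1 - (-1)·0.2000) / (5) = -0.1600
  v = (5 - (-2)·0.2000) / (5) = 1.0800

(-0.1600, 1.0800)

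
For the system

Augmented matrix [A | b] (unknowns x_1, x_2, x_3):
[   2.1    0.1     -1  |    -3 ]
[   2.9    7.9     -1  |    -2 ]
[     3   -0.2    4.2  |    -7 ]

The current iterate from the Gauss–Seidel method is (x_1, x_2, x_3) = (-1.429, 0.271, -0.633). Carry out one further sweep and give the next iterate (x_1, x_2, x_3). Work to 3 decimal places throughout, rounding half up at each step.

One sweep:
  x_1 = (-3 - (0.1)·0.271 - (-1)·-0.633) / (2.1) = -1.743
  x_2 = (-2 - (2.9)·-1.743 - (-1)·-0.633) / (7.9) = 0.307
  x_3 = (-7 - (3)·-1.743 - (-0.2)·0.307) / (4.2) = -0.407

(-1.743, 0.307, -0.407)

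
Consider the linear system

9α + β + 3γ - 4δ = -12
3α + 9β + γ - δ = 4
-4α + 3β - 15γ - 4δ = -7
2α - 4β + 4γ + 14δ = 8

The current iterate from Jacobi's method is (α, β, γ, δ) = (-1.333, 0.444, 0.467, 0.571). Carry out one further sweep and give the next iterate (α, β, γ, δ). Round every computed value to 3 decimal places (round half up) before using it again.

(-1.285, 0.900, 0.759, 0.755)

One sweep:
  α = (-12 - (1)·0.444 - (3)·0.467 - (-4)·0.571) / (9) = -1.285
  β = (4 - (3)·-1.333 - (1)·0.467 - (-1)·0.571) / (9) = 0.900
  γ = (-7 - (-4)·-1.333 - (3)·0.444 - (-4)·0.571) / (-15) = 0.759
  δ = (8 - (2)·-1.333 - (-4)·0.444 - (4)·0.467) / (14) = 0.755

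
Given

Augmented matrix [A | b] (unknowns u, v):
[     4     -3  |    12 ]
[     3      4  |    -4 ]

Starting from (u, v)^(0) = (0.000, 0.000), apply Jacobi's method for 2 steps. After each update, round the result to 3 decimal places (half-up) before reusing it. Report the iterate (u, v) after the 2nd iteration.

(2.250, -3.250)

Iteration 1:
  u = (12 - (-3)·0.000) / (4) = 3.000
  v = (-4 - (3)·0.000) / (4) = -1.000
Iteration 2:
  u = (12 - (-3)·-1.000) / (4) = 2.250
  v = (-4 - (3)·3.000) / (4) = -3.250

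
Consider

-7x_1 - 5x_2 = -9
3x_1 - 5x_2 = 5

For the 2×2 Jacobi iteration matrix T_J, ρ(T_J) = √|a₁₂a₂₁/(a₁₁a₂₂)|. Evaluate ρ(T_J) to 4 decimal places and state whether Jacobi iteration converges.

0.6547

a₁₂a₂₁/(a₁₁a₂₂) = (-5)·(3) / ((-7)·(-5)) = -0.428571
ρ = √|-0.428571| = √0.428571 = 0.6547
ρ < 1, so Jacobi converges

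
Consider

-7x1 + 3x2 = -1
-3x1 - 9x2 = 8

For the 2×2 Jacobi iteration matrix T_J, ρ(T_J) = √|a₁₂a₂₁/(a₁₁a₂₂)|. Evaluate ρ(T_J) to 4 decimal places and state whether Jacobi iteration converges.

0.3780

a₁₂a₂₁/(a₁₁a₂₂) = (3)·(-3) / ((-7)·(-9)) = -0.142857
ρ = √|-0.142857| = √0.142857 = 0.3780
ρ < 1, so Jacobi converges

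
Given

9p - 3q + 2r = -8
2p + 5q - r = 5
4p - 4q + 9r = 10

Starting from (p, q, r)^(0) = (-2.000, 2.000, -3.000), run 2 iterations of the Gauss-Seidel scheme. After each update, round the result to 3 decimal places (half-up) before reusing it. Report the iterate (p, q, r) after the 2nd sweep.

(-1.040, 1.618, 2.292)

Iteration 1:
  p = (-8 - (-3)·2.000 - (2)·-3.000) / (9) = 0.444
  q = (5 - (2)·0.444 - (-1)·-3.000) / (5) = 0.222
  r = (10 - (4)·0.444 - (-4)·0.222) / (9) = 1.012
Iteration 2:
  p = (-8 - (-3)·0.222 - (2)·1.012) / (9) = -1.040
  q = (5 - (2)·-1.040 - (-1)·1.012) / (5) = 1.618
  r = (10 - (4)·-1.040 - (-4)·1.618) / (9) = 2.292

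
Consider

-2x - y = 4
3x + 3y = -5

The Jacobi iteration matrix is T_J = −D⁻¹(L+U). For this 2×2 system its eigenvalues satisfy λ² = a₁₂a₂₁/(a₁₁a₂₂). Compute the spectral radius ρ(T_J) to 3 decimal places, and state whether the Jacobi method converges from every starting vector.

0.707

a₁₂a₂₁/(a₁₁a₂₂) = (-1)·(3) / ((-2)·(3)) = 0.500000
ρ = √|0.500000| = √0.500000 = 0.707
ρ < 1, so Jacobi converges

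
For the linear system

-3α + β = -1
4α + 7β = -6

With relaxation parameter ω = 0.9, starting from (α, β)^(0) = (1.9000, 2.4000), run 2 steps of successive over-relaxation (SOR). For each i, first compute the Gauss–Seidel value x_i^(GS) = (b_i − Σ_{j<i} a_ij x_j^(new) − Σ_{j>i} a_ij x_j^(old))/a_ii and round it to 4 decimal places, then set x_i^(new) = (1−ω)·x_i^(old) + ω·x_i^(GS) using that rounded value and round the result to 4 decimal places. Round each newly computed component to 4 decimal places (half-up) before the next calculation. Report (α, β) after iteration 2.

(0.0749, -0.9253)

Iteration 1:
  α: GS value = (-1 - (1)·2.4000) / (-3) = 1.1333;  α ← (1−ω)·1.9000 + ω·1.1333 = 1.2100
  β: GS value = (-6 - (4)·1.2100) / (7) = -1.5486;  β ← (1−ω)·2.4000 + ω·-1.5486 = -1.1537
Iteration 2:
  α: GS value = (-1 - (1)·-1.1537) / (-3) = -0.0512;  α ← (1−ω)·1.2100 + ω·-0.0512 = 0.0749
  β: GS value = (-6 - (4)·0.0749) / (7) = -0.8999;  β ← (1−ω)·-1.1537 + ω·-0.8999 = -0.9253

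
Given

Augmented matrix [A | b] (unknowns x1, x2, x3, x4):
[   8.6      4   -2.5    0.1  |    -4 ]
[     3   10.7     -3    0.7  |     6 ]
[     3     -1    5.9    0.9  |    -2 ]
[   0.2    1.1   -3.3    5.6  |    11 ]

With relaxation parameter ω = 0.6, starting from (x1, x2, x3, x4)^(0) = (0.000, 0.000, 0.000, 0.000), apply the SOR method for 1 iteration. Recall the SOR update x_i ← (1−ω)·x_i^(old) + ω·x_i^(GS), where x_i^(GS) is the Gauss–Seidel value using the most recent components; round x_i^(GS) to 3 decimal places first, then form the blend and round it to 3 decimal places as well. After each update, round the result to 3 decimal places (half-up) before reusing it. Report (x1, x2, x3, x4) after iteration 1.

Iteration 1:
  x1: GS value = (-4 - (4)·0.000 - (-2.5)·0.000 - (0.1)·0.000) / (8.6) = -0.465;  x1 ← (1−ω)·0.000 + ω·-0.465 = -0.279
  x2: GS value = (6 - (3)·-0.279 - (-3)·0.000 - (0.7)·0.000) / (10.7) = 0.639;  x2 ← (1−ω)·0.000 + ω·0.639 = 0.383
  x3: GS value = (-2 - (3)·-0.279 - (-1)·0.383 - (0.9)·0.000) / (5.9) = -0.132;  x3 ← (1−ω)·0.000 + ω·-0.132 = -0.079
  x4: GS value = (11 - (0.2)·-0.279 - (1.1)·0.383 - (-3.3)·-0.079) / (5.6) = 1.852;  x4 ← (1−ω)·0.000 + ω·1.852 = 1.111

(-0.279, 0.383, -0.079, 1.111)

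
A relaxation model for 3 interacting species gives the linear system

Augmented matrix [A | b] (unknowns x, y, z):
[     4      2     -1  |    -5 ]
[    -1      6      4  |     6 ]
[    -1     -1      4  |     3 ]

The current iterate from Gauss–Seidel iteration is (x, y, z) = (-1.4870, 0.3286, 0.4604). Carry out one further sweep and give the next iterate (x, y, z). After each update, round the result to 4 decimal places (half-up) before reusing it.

(-1.2992, 0.4765, 0.5443)

One sweep:
  x = (-5 - (2)·0.3286 - (-1)·0.4604) / (4) = -1.2992
  y = (6 - (-1)·-1.2992 - (4)·0.4604) / (6) = 0.4765
  z = (3 - (-1)·-1.2992 - (-1)·0.4765) / (4) = 0.5443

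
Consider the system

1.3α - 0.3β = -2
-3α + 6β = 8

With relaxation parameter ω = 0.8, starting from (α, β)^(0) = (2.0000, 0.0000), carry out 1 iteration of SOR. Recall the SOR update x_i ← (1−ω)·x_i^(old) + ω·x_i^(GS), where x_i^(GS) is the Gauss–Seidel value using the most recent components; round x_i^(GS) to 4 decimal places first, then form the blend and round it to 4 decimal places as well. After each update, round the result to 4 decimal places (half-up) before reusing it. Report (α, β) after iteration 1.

(-0.8308, 0.7343)

Iteration 1:
  α: GS value = (-2 - (-0.3)·0.0000) / (1.3) = -1.5385;  α ← (1−ω)·2.0000 + ω·-1.5385 = -0.8308
  β: GS value = (8 - (-3)·-0.8308) / (6) = 0.9179;  β ← (1−ω)·0.0000 + ω·0.9179 = 0.7343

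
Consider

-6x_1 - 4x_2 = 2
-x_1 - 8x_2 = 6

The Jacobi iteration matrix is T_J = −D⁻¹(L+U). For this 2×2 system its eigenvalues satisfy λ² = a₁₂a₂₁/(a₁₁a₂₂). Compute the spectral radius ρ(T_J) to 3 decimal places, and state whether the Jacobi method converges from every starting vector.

a₁₂a₂₁/(a₁₁a₂₂) = (-4)·(-1) / ((-6)·(-8)) = 0.083333
ρ = √|0.083333| = √0.083333 = 0.289
ρ < 1, so Jacobi converges

0.289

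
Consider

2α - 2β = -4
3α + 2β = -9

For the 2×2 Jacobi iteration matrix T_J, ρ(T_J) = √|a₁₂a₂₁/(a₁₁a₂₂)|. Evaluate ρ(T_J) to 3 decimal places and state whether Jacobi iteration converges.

1.225

a₁₂a₂₁/(a₁₁a₂₂) = (-2)·(3) / ((2)·(2)) = -1.500000
ρ = √|-1.500000| = √1.500000 = 1.225
ρ > 1, so Jacobi diverges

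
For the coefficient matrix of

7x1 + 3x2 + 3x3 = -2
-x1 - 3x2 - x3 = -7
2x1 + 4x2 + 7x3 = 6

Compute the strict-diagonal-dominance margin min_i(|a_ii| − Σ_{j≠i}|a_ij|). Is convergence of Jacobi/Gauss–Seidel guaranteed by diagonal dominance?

row 1: |7| − (3+3) = 1
row 2: |-3| − (1+1) = 1
row 3: |7| − (2+4) = 1
minimum over rows = 1 → strictly diagonally dominant (convergence guaranteed)

1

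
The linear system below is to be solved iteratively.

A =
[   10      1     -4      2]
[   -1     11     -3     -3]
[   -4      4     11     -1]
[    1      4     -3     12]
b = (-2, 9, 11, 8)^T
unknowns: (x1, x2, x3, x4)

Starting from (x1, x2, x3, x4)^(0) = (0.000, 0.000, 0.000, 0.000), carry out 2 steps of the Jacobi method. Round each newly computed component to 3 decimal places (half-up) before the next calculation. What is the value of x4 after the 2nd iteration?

0.661

Iteration 1:
  x1 = (-2 - (1)·0.000 - (-4)·0.000 - (2)·0.000) / (10) = -0.200
  x2 = (9 - (-1)·0.000 - (-3)·0.000 - (-3)·0.000) / (11) = 0.818
  x3 = (11 - (-4)·0.000 - (4)·0.000 - (-1)·0.000) / (11) = 1.000
  x4 = (8 - (1)·0.000 - (4)·0.000 - (-3)·0.000) / (12) = 0.667
Iteration 2:
  x1 = (-2 - (1)·0.818 - (-4)·1.000 - (2)·0.667) / (10) = -0.015
  x2 = (9 - (-1)·-0.200 - (-3)·1.000 - (-3)·0.667) / (11) = 1.255
  x3 = (11 - (-4)·-0.200 - (4)·0.818 - (-1)·0.667) / (11) = 0.690
  x4 = (8 - (1)·-0.200 - (4)·0.818 - (-3)·1.000) / (12) = 0.661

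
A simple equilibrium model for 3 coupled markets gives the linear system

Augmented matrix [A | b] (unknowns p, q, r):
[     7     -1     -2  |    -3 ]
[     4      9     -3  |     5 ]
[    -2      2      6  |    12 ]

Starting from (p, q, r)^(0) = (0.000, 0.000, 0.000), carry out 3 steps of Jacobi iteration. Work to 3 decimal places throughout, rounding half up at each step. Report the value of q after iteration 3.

Iteration 1:
  p = (-3 - (-1)·0.000 - (-2)·0.000) / (7) = -0.429
  q = (5 - (4)·0.000 - (-3)·0.000) / (9) = 0.556
  r = (12 - (-2)·0.000 - (2)·0.000) / (6) = 2.000
Iteration 2:
  p = (-3 - (-1)·0.556 - (-2)·2.000) / (7) = 0.222
  q = (5 - (4)·-0.429 - (-3)·2.000) / (9) = 1.413
  r = (12 - (-2)·-0.429 - (2)·0.556) / (6) = 1.672
Iteration 3:
  p = (-3 - (-1)·1.413 - (-2)·1.672) / (7) = 0.251
  q = (5 - (4)·0.222 - (-3)·1.672) / (9) = 1.014
  r = (12 - (-2)·0.222 - (2)·1.413) / (6) = 1.603

1.014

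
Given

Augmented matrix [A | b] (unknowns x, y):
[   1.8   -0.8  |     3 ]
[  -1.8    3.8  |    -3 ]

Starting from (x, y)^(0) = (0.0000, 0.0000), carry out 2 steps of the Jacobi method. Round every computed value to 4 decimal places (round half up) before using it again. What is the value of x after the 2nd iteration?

1.3158

Iteration 1:
  x = (3 - (-0.8)·0.0000) / (1.8) = 1.6667
  y = (-3 - (-1.8)·0.0000) / (3.8) = -0.7895
Iteration 2:
  x = (3 - (-0.8)·-0.7895) / (1.8) = 1.3158
  y = (-3 - (-1.8)·1.6667) / (3.8) = 0.0000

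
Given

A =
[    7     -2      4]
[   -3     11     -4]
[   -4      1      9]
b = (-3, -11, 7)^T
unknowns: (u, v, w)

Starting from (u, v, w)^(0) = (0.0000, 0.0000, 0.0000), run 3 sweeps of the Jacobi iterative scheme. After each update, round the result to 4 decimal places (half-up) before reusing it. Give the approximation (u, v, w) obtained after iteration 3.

(-1.0660, -1.0620, 0.3555)

Iteration 1:
  u = (-3 - (-2)·0.0000 - (4)·0.0000) / (7) = -0.4286
  v = (-11 - (-3)·0.0000 - (-4)·0.0000) / (11) = -1.0000
  w = (7 - (-4)·0.0000 - (1)·0.0000) / (9) = 0.7778
Iteration 2:
  u = (-3 - (-2)·-1.0000 - (4)·0.7778) / (7) = -1.1587
  v = (-11 - (-3)·-0.4286 - (-4)·0.7778) / (11) = -0.8341
  w = (7 - (-4)·-0.4286 - (1)·-1.0000) / (9) = 0.6984
Iteration 3:
  u = (-3 - (-2)·-0.8341 - (4)·0.6984) / (7) = -1.0660
  v = (-11 - (-3)·-1.1587 - (-4)·0.6984) / (11) = -1.0620
  w = (7 - (-4)·-1.1587 - (1)·-0.8341) / (9) = 0.3555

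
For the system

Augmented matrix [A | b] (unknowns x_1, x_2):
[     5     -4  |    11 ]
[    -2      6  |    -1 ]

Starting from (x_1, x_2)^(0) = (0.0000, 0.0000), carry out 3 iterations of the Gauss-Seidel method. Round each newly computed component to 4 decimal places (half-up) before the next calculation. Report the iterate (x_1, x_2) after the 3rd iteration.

(2.7742, 0.7581)

Iteration 1:
  x_1 = (11 - (-4)·0.0000) / (5) = 2.2000
  x_2 = (-1 - (-2)·2.2000) / (6) = 0.5667
Iteration 2:
  x_1 = (11 - (-4)·0.5667) / (5) = 2.6534
  x_2 = (-1 - (-2)·2.6534) / (6) = 0.7178
Iteration 3:
  x_1 = (11 - (-4)·0.7178) / (5) = 2.7742
  x_2 = (-1 - (-2)·2.7742) / (6) = 0.7581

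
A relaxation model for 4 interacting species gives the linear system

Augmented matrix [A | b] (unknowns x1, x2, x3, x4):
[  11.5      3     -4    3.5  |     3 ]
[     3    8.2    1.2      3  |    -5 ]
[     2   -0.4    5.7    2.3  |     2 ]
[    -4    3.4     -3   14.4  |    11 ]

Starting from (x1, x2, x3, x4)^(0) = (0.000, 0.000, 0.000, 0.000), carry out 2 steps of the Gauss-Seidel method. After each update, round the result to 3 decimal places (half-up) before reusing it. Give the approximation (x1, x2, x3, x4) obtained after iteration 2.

Iteration 1:
  x1 = (3 - (3)·0.000 - (-4)·0.000 - (3.5)·0.000) / (11.5) = 0.261
  x2 = (-5 - (3)·0.261 - (1.2)·0.000 - (3)·0.000) / (8.2) = -0.705
  x3 = (2 - (2)·0.261 - (-0.4)·-0.705 - (2.3)·0.000) / (5.7) = 0.210
  x4 = (11 - (-4)·0.261 - (3.4)·-0.705 - (-3)·0.210) / (14.4) = 1.047
Iteration 2:
  x1 = (3 - (3)·-0.705 - (-4)·0.210 - (3.5)·1.047) / (11.5) = 0.199
  x2 = (-5 - (3)·0.199 - (1.2)·0.210 - (3)·1.047) / (8.2) = -1.096
  x3 = (2 - (2)·0.199 - (-0.4)·-1.096 - (2.3)·1.047) / (5.7) = -0.218
  x4 = (11 - (-4)·0.199 - (3.4)·-1.096 - (-3)·-0.218) / (14.4) = 1.033

(0.199, -1.096, -0.218, 1.033)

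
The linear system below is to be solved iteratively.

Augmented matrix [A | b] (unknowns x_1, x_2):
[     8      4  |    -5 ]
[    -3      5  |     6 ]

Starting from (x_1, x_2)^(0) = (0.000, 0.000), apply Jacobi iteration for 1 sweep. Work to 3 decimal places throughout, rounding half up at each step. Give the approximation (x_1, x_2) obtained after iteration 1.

Iteration 1:
  x_1 = (-5 - (4)·0.000) / (8) = -0.625
  x_2 = (6 - (-3)·0.000) / (5) = 1.200

(-0.625, 1.200)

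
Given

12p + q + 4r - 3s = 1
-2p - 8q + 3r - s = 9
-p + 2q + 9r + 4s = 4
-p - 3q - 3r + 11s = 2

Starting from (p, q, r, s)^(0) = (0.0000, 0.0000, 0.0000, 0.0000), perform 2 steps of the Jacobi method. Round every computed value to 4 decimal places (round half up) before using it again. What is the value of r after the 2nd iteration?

0.6229

Iteration 1:
  p = (1 - (1)·0.0000 - (4)·0.0000 - (-3)·0.0000) / (12) = 0.0833
  q = (9 - (-2)·0.0000 - (3)·0.0000 - (-1)·0.0000) / (-8) = -1.1250
  r = (4 - (-1)·0.0000 - (2)·0.0000 - (4)·0.0000) / (9) = 0.4444
  s = (2 - (-1)·0.0000 - (-3)·0.0000 - (-3)·0.0000) / (11) = 0.1818
Iteration 2:
  p = (1 - (1)·-1.1250 - (4)·0.4444 - (-3)·0.1818) / (12) = 0.0744
  q = (9 - (-2)·0.0833 - (3)·0.4444 - (-1)·0.1818) / (-8) = -1.0019
  r = (4 - (-1)·0.0833 - (2)·-1.1250 - (4)·0.1818) / (9) = 0.6229
  s = (2 - (-1)·0.0833 - (-3)·-1.1250 - (-3)·0.4444) / (11) = 0.0038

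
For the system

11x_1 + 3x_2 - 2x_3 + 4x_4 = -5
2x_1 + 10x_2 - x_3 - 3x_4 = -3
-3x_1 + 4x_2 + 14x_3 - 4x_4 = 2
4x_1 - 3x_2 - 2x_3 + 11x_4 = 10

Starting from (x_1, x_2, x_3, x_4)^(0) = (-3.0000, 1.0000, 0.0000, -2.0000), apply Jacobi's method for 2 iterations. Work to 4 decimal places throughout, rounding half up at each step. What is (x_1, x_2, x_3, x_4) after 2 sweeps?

Iteration 1:
  x_1 = (-5 - (3)·1.0000 - (-2)·0.0000 - (4)·-2.0000) / (11) = 0.0000
  x_2 = (-3 - (2)·-3.0000 - (-1)·0.0000 - (-3)·-2.0000) / (10) = -0.3000
  x_3 = (2 - (-3)·-3.0000 - (4)·1.0000 - (-4)·-2.0000) / (14) = -1.3571
  x_4 = (10 - (4)·-3.0000 - (-3)·1.0000 - (-2)·0.0000) / (11) = 2.2727
Iteration 2:
  x_1 = (-5 - (3)·-0.3000 - (-2)·-1.3571 - (4)·2.2727) / (11) = -1.4459
  x_2 = (-3 - (2)·0.0000 - (-1)·-1.3571 - (-3)·2.2727) / (10) = 0.2461
  x_3 = (2 - (-3)·0.0000 - (4)·-0.3000 - (-4)·2.2727) / (14) = 0.8779
  x_4 = (10 - (4)·0.0000 - (-3)·-0.3000 - (-2)·-1.3571) / (11) = 0.5805

(-1.4459, 0.2461, 0.8779, 0.5805)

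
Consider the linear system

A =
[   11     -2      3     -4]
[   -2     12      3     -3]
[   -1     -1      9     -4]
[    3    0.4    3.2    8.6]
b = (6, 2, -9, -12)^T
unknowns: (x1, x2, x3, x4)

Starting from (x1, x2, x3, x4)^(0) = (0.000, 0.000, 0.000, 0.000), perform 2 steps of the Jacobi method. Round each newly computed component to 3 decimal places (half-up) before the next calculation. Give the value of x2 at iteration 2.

Iteration 1:
  x1 = (6 - (-2)·0.000 - (3)·0.000 - (-4)·0.000) / (11) = 0.545
  x2 = (2 - (-2)·0.000 - (3)·0.000 - (-3)·0.000) / (12) = 0.167
  x3 = (-9 - (-1)·0.000 - (-1)·0.000 - (-4)·0.000) / (9) = -1.000
  x4 = (-12 - (3)·0.000 - (0.4)·0.000 - (3.2)·0.000) / (8.6) = -1.395
Iteration 2:
  x1 = (6 - (-2)·0.167 - (3)·-1.000 - (-4)·-1.395) / (11) = 0.341
  x2 = (2 - (-2)·0.545 - (3)·-1.000 - (-3)·-1.395) / (12) = 0.159
  x3 = (-9 - (-1)·0.545 - (-1)·0.167 - (-4)·-1.395) / (9) = -1.541
  x4 = (-12 - (3)·0.545 - (0.4)·0.167 - (3.2)·-1.000) / (8.6) = -1.221

0.159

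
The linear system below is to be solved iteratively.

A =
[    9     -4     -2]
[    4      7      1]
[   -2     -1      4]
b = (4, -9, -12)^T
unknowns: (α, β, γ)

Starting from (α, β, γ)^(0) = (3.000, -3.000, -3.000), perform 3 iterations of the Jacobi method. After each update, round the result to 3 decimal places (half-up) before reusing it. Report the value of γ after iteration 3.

-3.618

Iteration 1:
  α = (4 - (-4)·-3.000 - (-2)·-3.000) / (9) = -1.556
  β = (-9 - (4)·3.000 - (1)·-3.000) / (7) = -2.571
  γ = (-12 - (-2)·3.000 - (-1)·-3.000) / (4) = -2.250
Iteration 2:
  α = (4 - (-4)·-2.571 - (-2)·-2.250) / (9) = -1.198
  β = (-9 - (4)·-1.556 - (1)·-2.250) / (7) = -0.075
  γ = (-12 - (-2)·-1.556 - (-1)·-2.571) / (4) = -4.421
Iteration 3:
  α = (4 - (-4)·-0.075 - (-2)·-4.421) / (9) = -0.571
  β = (-9 - (4)·-1.198 - (1)·-4.421) / (7) = 0.030
  γ = (-12 - (-2)·-1.198 - (-1)·-0.075) / (4) = -3.618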